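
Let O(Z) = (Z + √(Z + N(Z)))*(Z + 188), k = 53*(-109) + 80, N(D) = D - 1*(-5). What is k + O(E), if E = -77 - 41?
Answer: -13957 + 70*I*√231 ≈ -13957.0 + 1063.9*I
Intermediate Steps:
N(D) = 5 + D (N(D) = D + 5 = 5 + D)
E = -118
k = -5697 (k = -5777 + 80 = -5697)
O(Z) = (188 + Z)*(Z + √(5 + 2*Z)) (O(Z) = (Z + √(Z + (5 + Z)))*(Z + 188) = (Z + √(5 + 2*Z))*(188 + Z) = (188 + Z)*(Z + √(5 + 2*Z)))
k + O(E) = -5697 + ((-118)² + 188*(-118) + 188*√(5 + 2*(-118)) - 118*√(5 + 2*(-118))) = -5697 + (13924 - 22184 + 188*√(5 - 236) - 118*√(5 - 236)) = -5697 + (13924 - 22184 + 188*√(-231) - 118*I*√231) = -5697 + (13924 - 22184 + 188*(I*√231) - 118*I*√231) = -5697 + (13924 - 22184 + 188*I*√231 - 118*I*√231) = -5697 + (-8260 + 70*I*√231) = -13957 + 70*I*√231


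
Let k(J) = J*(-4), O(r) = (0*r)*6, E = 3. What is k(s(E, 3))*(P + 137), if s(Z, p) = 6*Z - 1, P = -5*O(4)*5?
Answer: -9316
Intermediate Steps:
O(r) = 0 (O(r) = 0*6 = 0)
P = 0 (P = -5*0*5 = 0*5 = 0)
s(Z, p) = -1 + 6*Z
k(J) = -4*J
k(s(E, 3))*(P + 137) = (-4*(-1 + 6*3))*(0 + 137) = -4*(-1 + 18)*137 = -4*17*137 = -68*137 = -9316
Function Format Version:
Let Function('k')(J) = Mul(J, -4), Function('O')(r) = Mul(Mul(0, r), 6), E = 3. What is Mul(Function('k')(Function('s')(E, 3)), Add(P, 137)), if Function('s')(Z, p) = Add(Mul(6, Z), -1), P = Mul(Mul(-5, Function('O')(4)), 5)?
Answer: -9316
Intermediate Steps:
Function('O')(r) = 0 (Function('O')(r) = Mul(0, 6) = 0)
P = 0 (P = Mul(Mul(-5, 0), 5) = Mul(0, 5) = 0)
Function('s')(Z, p) = Add(-1, Mul(6, Z))
Function('k')(J) = Mul(-4, J)
Mul(Function('k')(Function('s')(E, 3)), Add(P, 137)) = Mul(Mul(-4, Add(-1, Mul(6, 3))), Add(0, 137)) = Mul(Mul(-4, Add(-1, 18)), 137) = Mul(Mul(-4, 17), 137) = Mul(-68, 137) = -9316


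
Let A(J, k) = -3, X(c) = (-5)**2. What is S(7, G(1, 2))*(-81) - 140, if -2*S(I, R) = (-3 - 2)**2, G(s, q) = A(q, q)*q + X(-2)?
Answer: 1745/2 ≈ 872.50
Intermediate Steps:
X(c) = 25
G(s, q) = 25 - 3*q (G(s, q) = -3*q + 25 = 25 - 3*q)
S(I, R) = -25/2 (S(I, R) = -(-3 - 2)**2/2 = -1/2*(-5)**2 = -1/2*25 = -25/2)
S(7, G(1, 2))*(-81) - 140 = -25/2*(-81) - 140 = 2025/2 - 140 = 1745/2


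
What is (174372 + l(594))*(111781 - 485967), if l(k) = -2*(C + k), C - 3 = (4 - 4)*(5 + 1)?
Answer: -64800783108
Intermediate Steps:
C = 3 (C = 3 + (4 - 4)*(5 + 1) = 3 + 0*6 = 3 + 0 = 3)
l(k) = -6 - 2*k (l(k) = -2*(3 + k) = -6 - 2*k)
(174372 + l(594))*(111781 - 485967) = (174372 + (-6 - 2*594))*(111781 - 485967) = (174372 + (-6 - 1188))*(-374186) = (174372 - 1194)*(-374186) = 173178*(-374186) = -64800783108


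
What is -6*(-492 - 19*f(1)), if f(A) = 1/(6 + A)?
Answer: 20778/7 ≈ 2968.3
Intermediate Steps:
-6*(-492 - 19*f(1)) = -6*(-492 - 19/(6 + 1)) = -6*(-492 - 19/7) = -6*(-3463/7) = 20778/7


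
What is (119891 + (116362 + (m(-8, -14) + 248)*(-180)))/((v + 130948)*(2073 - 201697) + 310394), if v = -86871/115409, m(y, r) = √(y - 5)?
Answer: -22113864717/3016780053375118 + 10386810*I*√13/1508390026687559 ≈ -7.3303e-6 + 2.4828e-8*I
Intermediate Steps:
m(y, r) = √(-5 + y)
v = -86871/115409 (v = -86871*1/115409 = -86871/115409 ≈ -0.75272)
(119891 + (116362 + (m(-8, -14) + 248)*(-180)))/((v + 130948)*(2073 - 201697) + 310394) = (119891 + (116362 + (√(-5 - 8) + 248)*(-180)))/((-86871/115409 + 130948)*(2073 - 201697) + 310394) = (119891 + (116362 + (√(-13) + 248)*(-180)))/((15112490861/115409)*(-199624) + 310394) = (119891 + (116362 + (I*√13 + 248)*(-180)))/(-3016815875636264/115409 + 310394) = (119891 + (116362 + (248 + I*√13)*(-180)))/(-3016780053375118/115409) = (119891 + (116362 + (-44640 - 180*I*√13)))*(-115409/3016780053375118) = (119891 + (71722 - 180*I*√13))*(-115409/3016780053375118) = (191613 - 180*I*√13)*(-115409/3016780053375118) = -22113864717/3016780053375118 + 10386810*I*√13/1508390026687559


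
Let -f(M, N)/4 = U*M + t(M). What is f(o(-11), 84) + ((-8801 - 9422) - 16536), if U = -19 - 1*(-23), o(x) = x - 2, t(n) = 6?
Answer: -34575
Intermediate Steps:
o(x) = -2 + x
U = 4 (U = -19 + 23 = 4)
f(M, N) = -24 - 16*M (f(M, N) = -4*(4*M + 6) = -4*(6 + 4*M) = -24 - 16*M)
f(o(-11), 84) + ((-8801 - 9422) - 16536) = (-24 - 16*(-2 - 11)) + ((-8801 - 9422) - 16536) = (-24 - 16*(-13)) + (-18223 - 16536) = (-24 + 208) - 34759 = 184 - 34759 = -34575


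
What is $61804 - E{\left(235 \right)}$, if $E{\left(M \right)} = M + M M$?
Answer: $6344$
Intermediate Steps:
$E{\left(M \right)} = M + M^{2}$
$61804 - E{\left(235 \right)} = 61804 - 235 \left(1 + 235\right) = 61804 - 235 \cdot 236 = 61804 - 55460 = 6344$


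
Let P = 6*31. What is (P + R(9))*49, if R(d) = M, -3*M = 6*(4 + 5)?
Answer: 8232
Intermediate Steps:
M = -18 (M = -2*(4 + 5) = -2*9 = -⅓*54 = -18)
R(d) = -18
P = 186
(P + R(9))*49 = (186 - 18)*49 = 168*49 = 8232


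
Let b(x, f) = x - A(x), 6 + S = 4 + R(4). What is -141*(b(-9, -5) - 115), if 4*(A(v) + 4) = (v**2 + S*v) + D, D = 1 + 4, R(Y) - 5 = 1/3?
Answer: 18894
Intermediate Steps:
R(Y) = 16/3 (R(Y) = 5 + 1/3 = 16/3)
S = 10/3 (S = -6 + (4 + 16/3) = -6 + 28/3 = 10/3 ≈ 3.3333)
D = 5
A(v) = -11/4 + v**2/4 + 5*v/6 (A(v) = -4 + ((v**2 + 10*v/3) + 5)/4 = -4 + (5 + v**2 + 10*v/3)/4 = -4 + (5/4 + v**2/4 + 5*v/6) = -11/4 + v**2/4 + 5*v/6)
b(x, f) = 11/4 - x**2/4 + x/6 (b(x, f) = x - (-11/4 + x**2/4 + 5*x/6) = x + (11/4 - 5*x/6 - x**2/4) = 11/4 - x**2/4 + x/6)
-141*(b(-9, -5) - 115) = -141*((11/4 - 1/4*(-9)**2 + (1/6)*(-9)) - 115) = -141*((11/4 - 1/4*81 - 3/2) - 115) = -141*((11/4 - 81/4 - 3/2) - 115) = -141*(-19 - 115) = -141*(-134) = 18894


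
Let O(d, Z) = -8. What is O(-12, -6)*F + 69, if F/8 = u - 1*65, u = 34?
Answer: 2053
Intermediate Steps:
F = -248 (F = 8*(34 - 1*65) = 8*(34 - 65) = 8*(-31) = -248)
O(-12, -6)*F + 69 = -8*(-248) + 69 = 1984 + 69 = 2053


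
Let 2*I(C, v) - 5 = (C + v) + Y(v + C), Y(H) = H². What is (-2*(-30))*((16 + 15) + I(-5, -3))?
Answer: 3690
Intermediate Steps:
I(C, v) = 5/2 + C/2 + v/2 + (C + v)²/2 (I(C, v) = 5/2 + ((C + v) + (v + C)²)/2 = 5/2 + ((C + v) + (C + v)²)/2 = 5/2 + (C + v + (C + v)²)/2 = 5/2 + (C/2 + v/2 + (C + v)²/2) = 5/2 + C/2 + v/2 + (C + v)²/2)
(-2*(-30))*((16 + 15) + I(-5, -3)) = (-2*(-30))*((16 + 15) + (5/2 + (½)*(-5) + (½)*(-3) + (-5 - 3)²/2)) = 60*(31 + (5/2 - 5/2 - 3/2 + (½)*(-8)²)) = 60*(31 + (5/2 - 5/2 - 3/2 + (½)*64)) = 60*(31 + (5/2 - 5/2 - 3/2 + 32)) = 60*(31 + 61/2) = 60*(123/2) = 3690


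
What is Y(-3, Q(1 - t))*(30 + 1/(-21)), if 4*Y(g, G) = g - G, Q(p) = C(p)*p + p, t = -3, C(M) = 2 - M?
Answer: 629/84 ≈ 7.4881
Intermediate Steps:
Q(p) = p + p*(2 - p) (Q(p) = (2 - p)*p + p = p*(2 - p) + p = p + p*(2 - p))
Y(g, G) = -G/4 + g/4 (Y(g, G) = (g - G)/4 = -G/4 + g/4)
Y(-3, Q(1 - t))*(30 + 1/(-21)) = (-(1 - 1*(-3))*(3 - (1 - 1*(-3)))/4 + (1/4)*(-3))*(30 + 1/(-21)) = (-(1 + 3)*(3 - (1 + 3))/4 - 3/4)*(30 - 1/21) = (-(3 - 1*4) - 3/4)*(629/21) = (-(3 - 4) - 3/4)*(629/21) = (-(-1) - 3/4)*(629/21) = (-1/4*(-4) - 3/4)*(629/21) = (1 - 3/4)*(629/21) = (1/4)*(629/21) = 629/84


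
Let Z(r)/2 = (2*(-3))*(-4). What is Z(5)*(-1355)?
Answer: -65040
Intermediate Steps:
Z(r) = 48 (Z(r) = 2*((2*(-3))*(-4)) = 2*(-6*(-4)) = 2*24 = 48)
Z(5)*(-1355) = 48*(-1355) = -65040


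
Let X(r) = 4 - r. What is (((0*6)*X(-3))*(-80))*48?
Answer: 0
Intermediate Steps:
(((0*6)*X(-3))*(-80))*48 = (((0*6)*(4 - 1*(-3)))*(-80))*48 = ((0*(4 + 3))*(-80))*48 = ((0*7)*(-80))*48 = (0*(-80))*48 = 0*48 = 0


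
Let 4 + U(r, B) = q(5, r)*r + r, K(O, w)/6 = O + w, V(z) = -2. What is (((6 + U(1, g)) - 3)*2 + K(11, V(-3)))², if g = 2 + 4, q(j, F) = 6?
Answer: 4356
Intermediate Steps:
K(O, w) = 6*O + 6*w (K(O, w) = 6*(O + w) = 6*O + 6*w)
g = 6
U(r, B) = -4 + 7*r (U(r, B) = -4 + (6*r + r) = -4 + 7*r)
(((6 + U(1, g)) - 3)*2 + K(11, V(-3)))² = (((6 + (-4 + 7*1)) - 3)*2 + (6*11 + 6*(-2)))² = (((6 + (-4 + 7)) - 3)*2 + (66 - 12))² = (((6 + 3) - 3)*2 + 54)² = ((9 - 3)*2 + 54)² = (6*2 + 54)² = (12 + 54)² = 66² = 4356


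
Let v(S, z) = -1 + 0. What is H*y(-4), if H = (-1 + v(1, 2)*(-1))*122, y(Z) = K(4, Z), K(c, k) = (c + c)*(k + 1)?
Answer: 0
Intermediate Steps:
K(c, k) = 2*c*(1 + k) (K(c, k) = (2*c)*(1 + k) = 2*c*(1 + k))
v(S, z) = -1
y(Z) = 8 + 8*Z (y(Z) = 2*4*(1 + Z) = 8 + 8*Z)
H = 0 (H = (-1 - 1*(-1))*122 = (-1 + 1)*122 = 0*122 = 0)
H*y(-4) = 0*(8 + 8*(-4)) = 0*(8 - 32) = 0*(-24) = 0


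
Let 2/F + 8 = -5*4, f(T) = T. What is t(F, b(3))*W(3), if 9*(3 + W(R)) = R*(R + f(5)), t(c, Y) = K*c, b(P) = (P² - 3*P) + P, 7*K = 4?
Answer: 2/147 ≈ 0.013605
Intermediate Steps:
K = 4/7 (K = (⅐)*4 = 4/7 ≈ 0.57143)
b(P) = P² - 2*P
F = -1/14 (F = 2/(-8 - 5*4) = 2/(-8 - 20) = 2/(-28) = 2*(-1/28) = -1/14 ≈ -0.071429)
t(c, Y) = 4*c/7
W(R) = -3 + R*(5 + R)/9 (W(R) = -3 + (R*(R + 5))/9 = -3 + (R*(5 + R))/9 = -3 + R*(5 + R)/9)
t(F, b(3))*W(3) = ((4/7)*(-1/14))*(-3 + (⅑)*3² + (5/9)*3) = -2*(-3 + (⅑)*9 + 5/3)/49 = -2*(-3 + 1 + 5/3)/49 = -2/49*(-⅓) = 2/147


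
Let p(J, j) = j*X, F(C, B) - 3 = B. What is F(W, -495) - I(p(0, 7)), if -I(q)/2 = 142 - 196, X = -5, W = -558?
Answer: -600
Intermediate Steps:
F(C, B) = 3 + B
p(J, j) = -5*j (p(J, j) = j*(-5) = -5*j)
I(q) = 108 (I(q) = -2*(142 - 196) = -2*(-54) = 108)
F(W, -495) - I(p(0, 7)) = (3 - 495) - 1*108 = -492 - 108 = -600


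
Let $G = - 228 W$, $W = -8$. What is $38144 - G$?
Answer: $36320$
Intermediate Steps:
$G = 1824$ ($G = \left(-228\right) \left(-8\right) = 1824$)
$38144 - G = 38144 - 1824 = 36320$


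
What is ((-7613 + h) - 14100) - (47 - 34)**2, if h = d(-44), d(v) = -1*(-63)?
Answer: -21819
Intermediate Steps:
d(v) = 63
h = 63
((-7613 + h) - 14100) - (47 - 34)**2 = ((-7613 + 63) - 14100) - (47 - 34)**2 = (-7550 - 14100) - 1*13**2 = -21650 - 1*169 = -21650 - 169 = -21819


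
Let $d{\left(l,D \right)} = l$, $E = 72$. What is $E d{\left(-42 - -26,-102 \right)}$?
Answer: $-1152$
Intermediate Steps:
$E d{\left(-42 - -26,-102 \right)} = 72 \left(-42 - -26\right) = 72 \left(-42 + 26\right) = 72 \left(-16\right) = -1152$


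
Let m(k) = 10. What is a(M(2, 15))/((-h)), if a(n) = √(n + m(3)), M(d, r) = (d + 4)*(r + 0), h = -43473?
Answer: 10/43473 ≈ 0.00023003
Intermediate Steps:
M(d, r) = r*(4 + d) (M(d, r) = (4 + d)*r = r*(4 + d))
a(n) = √(10 + n) (a(n) = √(n + 10) = √(10 + n))
a(M(2, 15))/((-h)) = √(10 + 15*(4 + 2))/((-1*(-43473))) = √(10 + 15*6)/43473 = √(10 + 90)*(1/43473) = √100*(1/43473) = 10*(1/43473) = 10/43473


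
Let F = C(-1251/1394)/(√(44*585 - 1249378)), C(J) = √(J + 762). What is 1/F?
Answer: 2*I*√452440743352611/1060977 ≈ 40.096*I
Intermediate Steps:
C(J) = √(762 + J)
F = -I*√452440743352611/852875686 (F = √(762 - 1251/1394)/(√(44*585 - 1249378)) = √(762 - 1251*1/1394)/(√(25740 - 1249378)) = √(762 - 1251/1394)/(√(-1223638)) = √(1060977/1394)/((I*√1223638)) = (√1479001938/1394)*(-I*√1223638/1223638) = -I*√452440743352611/852875686 ≈ -0.02494*I)
1/F = 1/(-I*√452440743352611/852875686) = 2*I*√452440743352611/1060977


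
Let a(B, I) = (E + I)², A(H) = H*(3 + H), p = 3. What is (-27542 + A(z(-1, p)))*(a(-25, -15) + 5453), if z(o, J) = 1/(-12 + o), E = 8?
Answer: -25609807272/169 ≈ -1.5154e+8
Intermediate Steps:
a(B, I) = (8 + I)²
(-27542 + A(z(-1, p)))*(a(-25, -15) + 5453) = (-27542 + (3 + 1/(-12 - 1))/(-12 - 1))*((8 - 15)² + 5453) = (-27542 + (3 + 1/(-13))/(-13))*((-7)² + 5453) = (-27542 - (3 - 1/13)/13)*(49 + 5453) = (-27542 - 1/13*38/13)*5502 = (-27542 - 38/169)*5502 = -4654636/169*5502 = -25609807272/169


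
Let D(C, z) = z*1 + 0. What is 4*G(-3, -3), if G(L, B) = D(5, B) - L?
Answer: 0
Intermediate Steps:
D(C, z) = z (D(C, z) = z + 0 = z)
G(L, B) = B - L
4*G(-3, -3) = 4*(-3 - 1*(-3)) = 4*(-3 + 3) = 4*0 = 0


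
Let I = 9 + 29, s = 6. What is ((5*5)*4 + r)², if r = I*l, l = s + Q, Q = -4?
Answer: 30976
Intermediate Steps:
I = 38
l = 2 (l = 6 - 4 = 2)
r = 76 (r = 38*2 = 76)
((5*5)*4 + r)² = ((5*5)*4 + 76)² = (25*4 + 76)² = (100 + 76)² = 176² = 30976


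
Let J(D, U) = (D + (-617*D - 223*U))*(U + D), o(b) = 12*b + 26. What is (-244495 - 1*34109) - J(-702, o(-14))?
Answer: 391420108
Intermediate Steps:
o(b) = 26 + 12*b
J(D, U) = (D + U)*(-616*D - 223*U) (J(D, U) = (-616*D - 223*U)*(D + U) = (D + U)*(-616*D - 223*U))
(-244495 - 1*34109) - J(-702, o(-14)) = (-244495 - 1*34109) - (-616*(-702)**2 - 223*(26 + 12*(-14))**2 - 839*(-702)*(26 + 12*(-14))) = (-244495 - 34109) - (-616*492804 - 223*(26 - 168)**2 - 839*(-702)*(26 - 168)) = -278604 - (-303567264 - 223*(-142)**2 - 839*(-702)*(-142)) = -278604 - (-303567264 - 223*20164 - 83634876) = -278604 - (-303567264 - 4496572 - 83634876) = -278604 - 1*(-391698712) = -278604 + 391698712 = 391420108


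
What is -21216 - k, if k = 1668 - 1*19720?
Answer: -3164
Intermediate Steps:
k = -18052 (k = 1668 - 19720 = -18052)
-21216 - k = -21216 - 1*(-18052) = -21216 + 18052 = -3164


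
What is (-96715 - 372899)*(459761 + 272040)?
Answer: -343663994814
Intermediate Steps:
(-96715 - 372899)*(459761 + 272040) = -469614*731801 = -343663994814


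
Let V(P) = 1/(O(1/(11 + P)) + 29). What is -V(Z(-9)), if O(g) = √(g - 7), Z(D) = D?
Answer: -58/1695 + I*√26/1695 ≈ -0.034218 + 0.0030083*I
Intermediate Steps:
O(g) = √(-7 + g)
V(P) = 1/(29 + √(-7 + 1/(11 + P))) (V(P) = 1/(√(-7 + 1/(11 + P)) + 29) = 1/(29 + √(-7 + 1/(11 + P))))
-V(Z(-9)) = -1/(29 + √((-76 - 7*(-9))/(11 - 9))) = -1/(29 + √((-76 + 63)/2)) = -1/(29 + √((½)*(-13))) = -1/(29 + √(-13/2)) = -1/(29 + I*√26/2)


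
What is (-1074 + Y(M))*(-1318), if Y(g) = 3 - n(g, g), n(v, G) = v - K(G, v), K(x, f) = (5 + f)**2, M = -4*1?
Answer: 1404988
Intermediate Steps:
M = -4
n(v, G) = v - (5 + v)**2
Y(g) = 3 + (5 + g)**2 - g (Y(g) = 3 - (g - (5 + g)**2) = 3 + ((5 + g)**2 - g) = 3 + (5 + g)**2 - g)
(-1074 + Y(M))*(-1318) = (-1074 + (3 + (5 - 4)**2 - 1*(-4)))*(-1318) = (-1074 + (3 + 1**2 + 4))*(-1318) = (-1074 + (3 + 1 + 4))*(-1318) = (-1074 + 8)*(-1318) = -1066*(-1318) = 1404988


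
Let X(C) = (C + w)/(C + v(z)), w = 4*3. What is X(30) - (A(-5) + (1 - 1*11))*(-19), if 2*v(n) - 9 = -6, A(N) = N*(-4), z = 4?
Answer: 574/3 ≈ 191.33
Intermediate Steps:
A(N) = -4*N
v(n) = 3/2 (v(n) = 9/2 + (½)*(-6) = 9/2 - 3 = 3/2)
w = 12
X(C) = (12 + C)/(3/2 + C) (X(C) = (C + 12)/(C + 3/2) = (12 + C)/(3/2 + C))
X(30) - (A(-5) + (1 - 1*11))*(-19) = 2*(12 + 30)/(3 + 2*30) - (-4*(-5) + (1 - 1*11))*(-19) = 2*42/(3 + 60) - (20 + (1 - 11))*(-19) = 2*42/63 - (20 - 10)*(-19) = 2*(1/63)*42 - 10*(-19) = 4/3 - 1*(-190) = 4/3 + 190 = 574/3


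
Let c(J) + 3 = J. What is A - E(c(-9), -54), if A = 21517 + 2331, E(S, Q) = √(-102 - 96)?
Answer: 23848 - 3*I*√22 ≈ 23848.0 - 14.071*I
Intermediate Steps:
c(J) = -3 + J
E(S, Q) = 3*I*√22 (E(S, Q) = √(-198) = 3*I*√22)
A = 23848
A - E(c(-9), -54) = 23848 - 3*I*√22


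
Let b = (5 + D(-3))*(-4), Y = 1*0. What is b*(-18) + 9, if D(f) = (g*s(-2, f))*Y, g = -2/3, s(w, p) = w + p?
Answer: 369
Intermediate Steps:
s(w, p) = p + w
g = -2/3 (g = -2*1/3 = -2/3 ≈ -0.66667)
Y = 0
D(f) = 0 (D(f) = -2*(f - 2)/3*0 = -2*(-2 + f)/3*0 = (4/3 - 2*f/3)*0 = 0)
b = -20 (b = (5 + 0)*(-4) = 5*(-4) = -20)
b*(-18) + 9 = -20*(-18) + 9 = 360 + 9 = 369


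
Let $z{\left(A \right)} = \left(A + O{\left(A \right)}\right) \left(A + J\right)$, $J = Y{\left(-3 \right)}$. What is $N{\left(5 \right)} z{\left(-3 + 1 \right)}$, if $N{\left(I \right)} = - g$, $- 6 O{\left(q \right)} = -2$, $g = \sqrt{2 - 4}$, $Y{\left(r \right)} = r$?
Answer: $- \frac{25 i \sqrt{2}}{3} \approx - 11.785 i$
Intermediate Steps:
$g = i \sqrt{2}$ ($g = \sqrt{-2} = i \sqrt{2} \approx 1.4142 i$)
$O{\left(q \right)} = \frac{1}{3}$ ($O{\left(q \right)} = \left(- \frac{1}{6}\right) \left(-2\right) = \frac{1}{3}$)
$J = -3$
$N{\left(I \right)} = - i \sqrt{2}$
$z{\left(A \right)} = \left(-3 + A\right) \left(\frac{1}{3} + A\right)$ ($z{\left(A \right)} = \left(A + \frac{1}{3}\right) \left(A - 3\right) = \left(\frac{1}{3} + A\right) \left(-3 + A\right) = \left(-3 + A\right) \left(\frac{1}{3} + A\right)$)
$N{\left(5 \right)} z{\left(-3 + 1 \right)} = - i \sqrt{2} \left(-1 + \left(-3 + 1\right)^{2} - \frac{8 \left(-3 + 1\right)}{3}\right) = - i \sqrt{2} \left(-1 + \left(-2\right)^{2} - - \frac{16}{3}\right) = - i \sqrt{2} \left(-1 + 4 + \frac{16}{3}\right) = - i \sqrt{2} \cdot \frac{25}{3} = - \frac{25 i \sqrt{2}}{3}$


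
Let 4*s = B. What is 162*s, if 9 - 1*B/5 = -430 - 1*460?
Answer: 364095/2 ≈ 1.8205e+5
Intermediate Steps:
B = 4495 (B = 45 - 5*(-430 - 1*460) = 45 - 5*(-430 - 460) = 45 - 5*(-890) = 45 + 4450 = 4495)
s = 4495/4 (s = (¼)*4495 = 4495/4 ≈ 1123.8)
162*s = 162*(4495/4) = 364095/2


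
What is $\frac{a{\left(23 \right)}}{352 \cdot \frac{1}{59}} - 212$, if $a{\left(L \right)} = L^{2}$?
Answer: $- \frac{43413}{352} \approx -123.33$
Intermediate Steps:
$\frac{a{\left(23 \right)}}{352 \cdot \frac{1}{59}} - 212 = \frac{23^{2}}{352 \cdot \frac{1}{59}} - 212 = \frac{529}{352 \cdot \frac{1}{59}} - 212 = \frac{529}{\frac{352}{59}} - 212 = 529 \cdot \frac{59}{352} - 212 = \frac{31211}{352} - 212 = - \frac{43413}{352}$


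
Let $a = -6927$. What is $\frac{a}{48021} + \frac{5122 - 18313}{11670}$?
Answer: $- \frac{79364789}{62267230} \approx -1.2746$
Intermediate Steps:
$\frac{a}{48021} + \frac{5122 - 18313}{11670} = - \frac{6927}{48021} + \frac{5122 - 18313}{11670} = \left(-6927\right) \frac{1}{48021} - \frac{4397}{3890} = - \frac{2309}{16007} - \frac{4397}{3890} = - \frac{79364789}{62267230}$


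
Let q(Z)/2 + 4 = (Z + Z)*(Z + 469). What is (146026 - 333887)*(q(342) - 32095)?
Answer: -202391109045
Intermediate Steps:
q(Z) = -8 + 4*Z*(469 + Z) (q(Z) = -8 + 2*((Z + Z)*(Z + 469)) = -8 + 2*((2*Z)*(469 + Z)) = -8 + 2*(2*Z*(469 + Z)) = -8 + 4*Z*(469 + Z))
(146026 - 333887)*(q(342) - 32095) = (146026 - 333887)*((-8 + 4*342² + 1876*342) - 32095) = -187861*((-8 + 4*116964 + 641592) - 32095) = -187861*((-8 + 467856 + 641592) - 32095) = -187861*(1109440 - 32095) = -187861*1077345 = -202391109045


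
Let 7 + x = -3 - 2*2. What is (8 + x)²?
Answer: 36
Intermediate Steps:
x = -14 (x = -7 + (-3 - 2*2) = -7 + (-3 - 4) = -7 - 7 = -14)
(8 + x)² = (8 - 14)² = (-6)² = 36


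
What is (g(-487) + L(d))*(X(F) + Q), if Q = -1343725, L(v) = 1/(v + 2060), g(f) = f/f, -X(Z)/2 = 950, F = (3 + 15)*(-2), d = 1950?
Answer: -1079460375/802 ≈ -1.3460e+6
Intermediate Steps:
F = -36 (F = 18*(-2) = -36)
X(Z) = -1900 (X(Z) = -2*950 = -1900)
g(f) = 1
L(v) = 1/(2060 + v)
(g(-487) + L(d))*(X(F) + Q) = (1 + 1/(2060 + 1950))*(-1900 - 1343725) = (1 + 1/4010)*(-1345625) = (4011/4010)*(-1345625) = -1079460375/802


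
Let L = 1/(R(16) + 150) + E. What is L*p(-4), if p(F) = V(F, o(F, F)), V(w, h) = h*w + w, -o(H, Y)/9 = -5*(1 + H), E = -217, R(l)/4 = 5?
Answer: -9886252/85 ≈ -1.1631e+5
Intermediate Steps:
R(l) = 20 (R(l) = 4*5 = 20)
o(H, Y) = 45 + 45*H (o(H, Y) = -(-45)*(1 + H) = -9*(-5 - 5*H) = 45 + 45*H)
L = -36889/170 (L = 1/(20 + 150) - 217 = 1/170 - 217 = -36889/170 ≈ -216.99)
V(w, h) = w + h*w
p(F) = F*(46 + 45*F) (p(F) = F*(1 + (45 + 45*F)) = F*(46 + 45*F))
L*p(-4) = -(-73778)*(46 + 45*(-4))/85 = -(-73778)*(46 - 180)/85 = -(-73778)*(-134)/85 = -36889/170*536 = -9886252/85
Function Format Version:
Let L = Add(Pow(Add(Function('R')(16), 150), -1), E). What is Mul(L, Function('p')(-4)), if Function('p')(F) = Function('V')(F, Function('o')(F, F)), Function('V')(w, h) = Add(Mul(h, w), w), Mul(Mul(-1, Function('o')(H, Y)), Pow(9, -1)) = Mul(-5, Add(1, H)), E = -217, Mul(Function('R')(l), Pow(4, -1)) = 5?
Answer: Rational(-9886252, 85) ≈ -1.1631e+5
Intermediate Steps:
Function('R')(l) = 20 (Function('R')(l) = Mul(4, 5) = 20)
Function('o')(H, Y) = Add(45, Mul(45, H)) (Function('o')(H, Y) = Mul(-9, Mul(-5, Add(1, H))) = Mul(-9, Add(-5, Mul(-5, H))) = Add(45, Mul(45, H)))
L = Rational(-36889, 170) (L = Add(Pow(Add(20, 150), -1), -217) = Add(Pow(170, -1), -217) = Add(Rational(1, 170), -217) = Rational(-36889, 170) ≈ -216.99)
Function('V')(w, h) = Add(w, Mul(h, w))
Function('p')(F) = Mul(F, Add(46, Mul(45, F))) (Function('p')(F) = Mul(F, Add(1, Add(45, Mul(45, F)))) = Mul(F, Add(46, Mul(45, F))))
Mul(L, Function('p')(-4)) = Mul(Rational(-36889, 170), Mul(-4, Add(46, Mul(45, -4)))) = Mul(Rational(-36889, 170), Mul(-4, Add(46, -180))) = Mul(Rational(-36889, 170), Mul(-4, -134)) = Mul(Rational(-36889, 170), 536) = Rational(-9886252, 85)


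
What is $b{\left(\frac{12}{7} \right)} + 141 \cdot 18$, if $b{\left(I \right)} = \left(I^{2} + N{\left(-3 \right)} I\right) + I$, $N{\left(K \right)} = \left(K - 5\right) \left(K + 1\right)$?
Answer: $\frac{125934}{49} \approx 2570.1$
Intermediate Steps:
$N{\left(K \right)} = \left(1 + K\right) \left(-5 + K\right)$ ($N{\left(K \right)} = \left(-5 + K\right) \left(1 + K\right) = \left(1 + K\right) \left(-5 + K\right)$)
$b{\left(I \right)} = I^{2} + 17 I$ ($b{\left(I \right)} = \left(I^{2} + \left(-5 + \left(-3\right)^{2} - -12\right) I\right) + I = \left(I^{2} + \left(-5 + 9 + 12\right) I\right) + I = \left(I^{2} + 16 I\right) + I = I^{2} + 17 I$)
$b{\left(\frac{12}{7} \right)} + 141 \cdot 18 = \frac{12}{7} \left(17 + \frac{12}{7}\right) + 141 \cdot 18 = 12 \cdot \frac{1}{7} \left(17 + 12 \cdot \frac{1}{7}\right) + 2538 = \frac{12 \left(17 + \frac{12}{7}\right)}{7} + 2538 = \frac{12}{7} \cdot \frac{131}{7} + 2538 = \frac{1572}{49} + 2538 = \frac{125934}{49}$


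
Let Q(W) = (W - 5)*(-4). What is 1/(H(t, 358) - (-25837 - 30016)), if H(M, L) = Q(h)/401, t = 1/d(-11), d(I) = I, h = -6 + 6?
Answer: 401/22397073 ≈ 1.7904e-5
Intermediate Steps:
h = 0
t = -1/11 (t = 1/(-11) = -1/11 ≈ -0.090909)
Q(W) = 20 - 4*W (Q(W) = (-5 + W)*(-4) = 20 - 4*W)
H(M, L) = 20/401 (H(M, L) = (20 - 4*0)/401 = (20 + 0)*(1/401) = 20*(1/401) = 20/401)
1/(H(t, 358) - (-25837 - 30016)) = 1/(20/401 - (-25837 - 30016)) = 1/(20/401 - 1*(-55853)) = 1/(20/401 + 55853) = 1/(22397073/401) = 401/22397073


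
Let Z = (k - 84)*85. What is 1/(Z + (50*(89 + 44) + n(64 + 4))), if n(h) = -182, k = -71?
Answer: -1/6707 ≈ -0.00014910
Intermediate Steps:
Z = -13175 (Z = (-71 - 84)*85 = -155*85 = -13175)
1/(Z + (50*(89 + 44) + n(64 + 4))) = 1/(-13175 + (50*(89 + 44) - 182)) = 1/(-13175 + (50*133 - 182)) = 1/(-13175 + (6650 - 182)) = 1/(-13175 + 6468) = 1/(-6707) = -1/6707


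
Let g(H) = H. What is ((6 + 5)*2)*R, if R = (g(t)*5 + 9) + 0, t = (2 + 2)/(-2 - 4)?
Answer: 374/3 ≈ 124.67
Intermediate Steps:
t = -⅔ (t = 4/(-6) = 4*(-⅙) = -⅔ ≈ -0.66667)
R = 17/3 (R = (-⅔*5 + 9) + 0 = (-10/3 + 9) + 0 = 17/3 + 0 = 17/3 ≈ 5.6667)
((6 + 5)*2)*R = ((6 + 5)*2)*(17/3) = (11*2)*(17/3) = 22*(17/3) = 374/3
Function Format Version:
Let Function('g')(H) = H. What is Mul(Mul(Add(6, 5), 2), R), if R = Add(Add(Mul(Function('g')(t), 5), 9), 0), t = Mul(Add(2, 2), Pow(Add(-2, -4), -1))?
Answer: Rational(374, 3) ≈ 124.67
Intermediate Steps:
t = Rational(-2, 3) (t = Mul(4, Pow(-6, -1)) = Mul(4, Rational(-1, 6)) = Rational(-2, 3) ≈ -0.66667)
R = Rational(17, 3) (R = Add(Add(Mul(Rational(-2, 3), 5), 9), 0) = Add(Add(Rational(-10, 3), 9), 0) = Add(Rational(17, 3), 0) = Rational(17, 3) ≈ 5.6667)
Mul(Mul(Add(6, 5), 2), R) = Mul(Mul(Add(6, 5), 2), Rational(17, 3)) = Mul(Mul(11, 2), Rational(17, 3)) = Mul(22, Rational(17, 3)) = Rational(374, 3)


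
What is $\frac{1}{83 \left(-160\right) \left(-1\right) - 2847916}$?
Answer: $- \frac{1}{2834636} \approx -3.5278 \cdot 10^{-7}$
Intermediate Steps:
$\frac{1}{83 \left(-160\right) \left(-1\right) - 2847916} = \frac{1}{\left(-13280\right) \left(-1\right) - 2847916} = \frac{1}{13280 - 2847916} = \frac{1}{-2834636} = - \frac{1}{2834636}$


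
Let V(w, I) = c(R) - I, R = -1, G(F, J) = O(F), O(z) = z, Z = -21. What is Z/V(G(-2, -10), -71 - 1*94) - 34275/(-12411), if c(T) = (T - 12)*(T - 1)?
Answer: 2095298/790167 ≈ 2.6517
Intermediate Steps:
G(F, J) = F
c(T) = (-1 + T)*(-12 + T) (c(T) = (-12 + T)*(-1 + T) = (-1 + T)*(-12 + T))
V(w, I) = 26 - I (V(w, I) = (12 + (-1)² - 13*(-1)) - I = (12 + 1 + 13) - I = 26 - I)
Z/V(G(-2, -10), -71 - 1*94) - 34275/(-12411) = -21/(26 - (-71 - 1*94)) - 34275/(-12411) = -21/(26 - (-71 - 94)) - 34275*(-1/12411) = -21/(26 - 1*(-165)) + 11425/4137 = -21/(26 + 165) + 11425/4137 = -21/191 + 11425/4137 = 2095298/790167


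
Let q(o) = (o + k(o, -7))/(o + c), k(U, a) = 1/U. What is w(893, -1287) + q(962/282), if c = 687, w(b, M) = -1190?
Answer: -27860385239/23412194 ≈ -1190.0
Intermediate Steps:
k(U, a) = 1/U
q(o) = (o + 1/o)/(687 + o) (q(o) = (o + 1/o)/(o + 687) = (o + 1/o)/(687 + o))
w(893, -1287) + q(962/282) = -1190 + (1 + (962/282)²)/(((962/282))*(687 + 962/282)) = -1190 + (1 + (962*(1/282))²)/(((962*(1/282)))*(687 + 962*(1/282))) = -1190 + (1 + (481/141)²)/((481/141)*(687 + 481/141)) = -1190 + 141*(1 + 231361/19881)/(481*(97348/141)) = -1190 + (141/481)*(141/97348)*(251242/19881) = -1190 + 125621/23412194 = -27860385239/23412194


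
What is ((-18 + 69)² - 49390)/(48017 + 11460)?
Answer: -46789/59477 ≈ -0.78667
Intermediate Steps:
((-18 + 69)² - 49390)/(48017 + 11460) = (51² - 49390)/59477 = (2601 - 49390)*(1/59477) = -46789*1/59477 = -46789/59477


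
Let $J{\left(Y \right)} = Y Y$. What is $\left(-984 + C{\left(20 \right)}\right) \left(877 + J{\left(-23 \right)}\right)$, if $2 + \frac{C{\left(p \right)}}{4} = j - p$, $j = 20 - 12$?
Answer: $-1462240$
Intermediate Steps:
$J{\left(Y \right)} = Y^{2}$
$j = 8$ ($j = 20 - 12 = 8$)
$C{\left(p \right)} = 24 - 4 p$ ($C{\left(p \right)} = -8 + 4 \left(8 - p\right) = -8 - \left(-32 + 4 p\right) = 24 - 4 p$)
$\left(-984 + C{\left(20 \right)}\right) \left(877 + J{\left(-23 \right)}\right) = \left(-984 + \left(24 - 80\right)\right) \left(877 + \left(-23\right)^{2}\right) = \left(-984 + \left(24 - 80\right)\right) \left(877 + 529\right) = \left(-984 - 56\right) 1406 = \left(-1040\right) 1406 = -1462240$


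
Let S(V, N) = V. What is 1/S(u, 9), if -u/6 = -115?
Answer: 1/690 ≈ 0.0014493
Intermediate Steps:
u = 690 (u = -6*(-115) = 690)
1/S(u, 9) = 1/690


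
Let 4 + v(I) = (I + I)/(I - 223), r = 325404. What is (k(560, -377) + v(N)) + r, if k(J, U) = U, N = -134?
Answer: 116033479/357 ≈ 3.2502e+5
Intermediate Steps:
v(I) = -4 + 2*I/(-223 + I) (v(I) = -4 + (I + I)/(I - 223) = -4 + (2*I)/(-223 + I) = -4 + 2*I/(-223 + I))
(k(560, -377) + v(N)) + r = (-377 + 2*(446 - 1*(-134))/(-223 - 134)) + 325404 = (-377 + 2*(446 + 134)/(-357)) + 325404 = (-377 + 2*(-1/357)*580) + 325404 = (-377 - 1160/357) + 325404 = -135749/357 + 325404 = 116033479/357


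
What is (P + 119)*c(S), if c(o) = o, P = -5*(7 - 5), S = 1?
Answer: 109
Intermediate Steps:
P = -10 (P = -5*2 = -10)
(P + 119)*c(S) = (-10 + 119)*1 = 109*1 = 109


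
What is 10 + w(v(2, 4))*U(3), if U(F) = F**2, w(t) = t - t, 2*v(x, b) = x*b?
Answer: 10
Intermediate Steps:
v(x, b) = b*x/2 (v(x, b) = (x*b)/2 = (b*x)/2 = b*x/2)
w(t) = 0
10 + w(v(2, 4))*U(3) = 10 + 0*3**2 = 10 + 0*9 = 10 + 0 = 10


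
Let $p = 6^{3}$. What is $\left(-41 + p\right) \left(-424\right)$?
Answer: $-74200$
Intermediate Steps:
$p = 216$
$\left(-41 + p\right) \left(-424\right) = \left(-41 + 216\right) \left(-424\right) = 175 \left(-424\right) = -74200$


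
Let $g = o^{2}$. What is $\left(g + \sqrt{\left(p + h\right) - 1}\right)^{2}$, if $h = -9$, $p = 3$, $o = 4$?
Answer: $\left(16 + i \sqrt{7}\right)^{2} \approx 249.0 + 84.664 i$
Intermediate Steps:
$g = 16$ ($g = 4^{2} = 16$)
$\left(g + \sqrt{\left(p + h\right) - 1}\right)^{2} = \left(16 + \sqrt{\left(3 - 9\right) - 1}\right)^{2} = \left(16 + \sqrt{-6 - 1}\right)^{2} = \left(16 + \sqrt{-7}\right)^{2} = \left(16 + i \sqrt{7}\right)^{2}$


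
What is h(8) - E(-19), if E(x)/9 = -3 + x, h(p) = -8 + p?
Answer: 198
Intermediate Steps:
E(x) = -27 + 9*x (E(x) = 9*(-3 + x) = -27 + 9*x)
h(8) - E(-19) = (-8 + 8) - (-27 + 9*(-19)) = 0 - (-27 - 171) = 0 - 1*(-198) = 0 + 198 = 198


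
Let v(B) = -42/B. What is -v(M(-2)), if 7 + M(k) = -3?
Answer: -21/5 ≈ -4.2000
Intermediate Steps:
M(k) = -10 (M(k) = -7 - 3 = -10)
-v(M(-2)) = -(-42)/(-10) = -(-42)*(-1)/10 = -1*21/5 = -21/5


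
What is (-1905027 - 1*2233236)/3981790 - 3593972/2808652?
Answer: -6483345605339/2795865611770 ≈ -2.3189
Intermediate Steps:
(-1905027 - 1*2233236)/3981790 - 3593972/2808652 = (-1905027 - 2233236)*(1/3981790) - 3593972*1/2808652 = -4138263*1/3981790 - 898493/702163 = -4138263/3981790 - 898493/702163 = -6483345605339/2795865611770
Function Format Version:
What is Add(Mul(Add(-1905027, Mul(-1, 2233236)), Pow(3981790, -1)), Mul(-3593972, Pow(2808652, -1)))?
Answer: Rational(-6483345605339, 2795865611770) ≈ -2.3189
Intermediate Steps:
Add(Mul(Add(-1905027, Mul(-1, 2233236)), Pow(3981790, -1)), Mul(-3593972, Pow(2808652, -1))) = Add(Mul(Add(-1905027, -2233236), Rational(1, 3981790)), Mul(-3593972, Rational(1, 2808652))) = Add(Mul(-4138263, Rational(1, 3981790)), Rational(-898493, 702163)) = Add(Rational(-4138263, 3981790), Rational(-898493, 702163)) = Rational(-6483345605339, 2795865611770)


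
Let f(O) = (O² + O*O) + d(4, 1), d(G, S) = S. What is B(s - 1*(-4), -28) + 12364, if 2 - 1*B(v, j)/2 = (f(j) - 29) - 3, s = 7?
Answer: 9294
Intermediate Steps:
f(O) = 1 + 2*O² (f(O) = (O² + O*O) + 1 = (O² + O²) + 1 = 2*O² + 1 = 1 + 2*O²)
B(v, j) = 66 - 4*j² (B(v, j) = 4 - 2*(((1 + 2*j²) - 29) - 3) = 4 - 2*((-28 + 2*j²) - 3) = 4 - 2*(-31 + 2*j²) = 4 + (62 - 4*j²) = 66 - 4*j²)
B(s - 1*(-4), -28) + 12364 = (66 - 4*(-28)²) + 12364 = (66 - 4*784) + 12364 = (66 - 3136) + 12364 = -3070 + 12364 = 9294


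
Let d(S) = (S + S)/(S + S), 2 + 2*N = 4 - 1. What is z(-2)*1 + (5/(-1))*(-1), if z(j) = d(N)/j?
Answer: 9/2 ≈ 4.5000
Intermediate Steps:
N = ½ (N = -1 + (4 - 1)/2 = -1 + (½)*3 = -1 + 3/2 = ½ ≈ 0.50000)
d(S) = 1 (d(S) = (2*S)/((2*S)) = (2*S)*(1/(2*S)) = 1)
z(j) = 1/j
z(-2)*1 + (5/(-1))*(-1) = 1/(-2) + (5/(-1))*(-1) = -½*1 - 1*5*(-1) = -½ - 5*(-1) = -½ + 5 = 9/2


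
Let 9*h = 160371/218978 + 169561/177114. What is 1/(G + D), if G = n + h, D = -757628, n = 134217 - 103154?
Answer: -121032117/87937677364777 ≈ -1.3763e-6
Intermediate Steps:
n = 31063
h = 22723328/121032117 (h = (160371/218978 + 169561/177114)/9 = (160371*(1/218978) + 169561*(1/177114))/9 = (1557/2126 + 24223/25302)/9 = (⅑)*(22723328/13448013) = 22723328/121032117 ≈ 0.18775)
G = 3759643373699/121032117 (G = 31063 + 22723328/121032117 = 3759643373699/121032117 ≈ 31063.)
1/(G + D) = 1/(3759643373699/121032117 - 757628) = 1/(-87937677364777/121032117) = -121032117/87937677364777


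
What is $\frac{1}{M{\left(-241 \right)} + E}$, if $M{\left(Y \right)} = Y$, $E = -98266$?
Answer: $- \frac{1}{98507} \approx -1.0152 \cdot 10^{-5}$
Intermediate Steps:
$\frac{1}{M{\left(-241 \right)} + E} = \frac{1}{-241 - 98266} = \frac{1}{-98507} = - \frac{1}{98507}$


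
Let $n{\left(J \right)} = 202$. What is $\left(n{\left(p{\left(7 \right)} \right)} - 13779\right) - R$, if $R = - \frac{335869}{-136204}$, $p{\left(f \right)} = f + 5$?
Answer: $- \frac{108798681}{8012} \approx -13579.0$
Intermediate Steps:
$p{\left(f \right)} = 5 + f$
$R = \frac{19757}{8012}$ ($R = \left(-335869\right) \left(- \frac{1}{136204}\right) = \frac{19757}{8012} \approx 2.4659$)
$\left(n{\left(p{\left(7 \right)} \right)} - 13779\right) - R = \left(202 - 13779\right) - \frac{19757}{8012} = -13577 - \frac{19757}{8012} = - \frac{108798681}{8012}$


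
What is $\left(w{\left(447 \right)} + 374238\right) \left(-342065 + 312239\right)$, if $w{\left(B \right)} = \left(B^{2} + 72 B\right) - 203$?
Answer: $-18075391128$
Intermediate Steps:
$w{\left(B \right)} = -203 + B^{2} + 72 B$
$\left(w{\left(447 \right)} + 374238\right) \left(-342065 + 312239\right) = \left(\left(-203 + 447^{2} + 72 \cdot 447\right) + 374238\right) \left(-342065 + 312239\right) = \left(\left(-203 + 199809 + 32184\right) + 374238\right) \left(-29826\right) = \left(231790 + 374238\right) \left(-29826\right) = 606028 \left(-29826\right) = -18075391128$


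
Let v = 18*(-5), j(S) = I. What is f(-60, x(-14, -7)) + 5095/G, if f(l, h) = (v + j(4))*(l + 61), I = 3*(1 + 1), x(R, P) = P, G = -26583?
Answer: -2238067/26583 ≈ -84.192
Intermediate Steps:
I = 6 (I = 3*2 = 6)
j(S) = 6
v = -90
f(l, h) = -5124 - 84*l (f(l, h) = (-90 + 6)*(l + 61) = -84*(61 + l) = -5124 - 84*l)
f(-60, x(-14, -7)) + 5095/G = (-5124 - 84*(-60)) + 5095/(-26583) = (-5124 + 5040) + 5095*(-1/26583) = -84 - 5095/26583 = -2238067/26583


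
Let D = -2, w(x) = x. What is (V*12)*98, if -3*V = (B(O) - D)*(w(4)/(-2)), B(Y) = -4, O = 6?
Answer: -1568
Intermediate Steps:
V = -4/3 (V = -(-4 - 1*(-2))*4/(-2)/3 = -(-4 + 2)*4*(-½)/3 = -(-2)*(-2)/3 = -⅓*4 = -4/3 ≈ -1.3333)
(V*12)*98 = -4/3*12*98 = -16*98 = -1568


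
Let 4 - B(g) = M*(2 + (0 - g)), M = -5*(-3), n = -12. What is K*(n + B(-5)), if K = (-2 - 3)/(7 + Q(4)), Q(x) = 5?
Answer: 565/12 ≈ 47.083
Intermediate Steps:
M = 15
K = -5/12 (K = (-2 - 3)/(7 + 5) = -5/12 ≈ -0.41667)
B(g) = -26 + 15*g (B(g) = 4 - 15*(2 + (0 - g)) = 4 - 15*(2 - g) = 4 - (30 - 15*g) = 4 + (-30 + 15*g) = -26 + 15*g)
K*(n + B(-5)) = -5*(-12 + (-26 + 15*(-5)))/12 = -5*(-12 + (-26 - 75))/12 = -5*(-12 - 101)/12 = -5/12*(-113) = 565/12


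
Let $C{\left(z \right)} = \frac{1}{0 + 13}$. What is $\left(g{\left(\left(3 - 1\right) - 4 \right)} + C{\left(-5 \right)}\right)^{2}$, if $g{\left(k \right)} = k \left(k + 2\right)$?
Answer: $\frac{1}{169} \approx 0.0059172$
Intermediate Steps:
$g{\left(k \right)} = k \left(2 + k\right)$
$C{\left(z \right)} = \frac{1}{13}$
$\left(g{\left(\left(3 - 1\right) - 4 \right)} + C{\left(-5 \right)}\right)^{2} = \left(\left(\left(3 - 1\right) - 4\right) \left(2 + \left(\left(3 - 1\right) - 4\right)\right) + \frac{1}{13}\right)^{2} = \left(\left(2 - 4\right) \left(2 + \left(2 - 4\right)\right) + \frac{1}{13}\right)^{2} = \left(- 2 \left(2 - 2\right) + \frac{1}{13}\right)^{2} = \left(\left(-2\right) 0 + \frac{1}{13}\right)^{2} = \left(0 + \frac{1}{13}\right)^{2} = \left(\frac{1}{13}\right)^{2} = \frac{1}{169}$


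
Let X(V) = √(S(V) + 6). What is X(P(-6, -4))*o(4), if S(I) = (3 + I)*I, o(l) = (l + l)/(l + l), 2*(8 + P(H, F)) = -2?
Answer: 2*√15 ≈ 7.7460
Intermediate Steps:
P(H, F) = -9 (P(H, F) = -8 + (½)*(-2) = -8 - 1 = -9)
o(l) = 1 (o(l) = (2*l)/((2*l)) = (2*l)*(1/(2*l)) = 1)
S(I) = I*(3 + I)
X(V) = √(6 + V*(3 + V)) (X(V) = √(V*(3 + V) + 6) = √(6 + V*(3 + V)))
X(P(-6, -4))*o(4) = √(6 - 9*(3 - 9))*1 = √(6 - 9*(-6))*1 = √(6 + 54)*1 = √60*1 = (2*√15)*1 = 2*√15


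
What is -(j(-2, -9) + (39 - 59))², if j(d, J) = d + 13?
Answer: -81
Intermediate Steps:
j(d, J) = 13 + d
-(j(-2, -9) + (39 - 59))² = -((13 - 2) + (39 - 59))² = -(11 - 20)² = -1*(-9)² = -1*81 = -81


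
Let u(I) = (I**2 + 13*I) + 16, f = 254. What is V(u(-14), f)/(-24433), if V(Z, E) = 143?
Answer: -143/24433 ≈ -0.0058527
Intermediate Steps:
u(I) = 16 + I**2 + 13*I
V(u(-14), f)/(-24433) = 143/(-24433) = 143*(-1/24433) = -143/24433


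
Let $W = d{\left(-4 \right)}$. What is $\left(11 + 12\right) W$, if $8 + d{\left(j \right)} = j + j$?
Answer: $-368$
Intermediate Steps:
$d{\left(j \right)} = -8 + 2 j$ ($d{\left(j \right)} = -8 + \left(j + j\right) = -8 + 2 j$)
$W = -16$ ($W = -8 + 2 \left(-4\right) = -8 - 8 = -16$)
$\left(11 + 12\right) W = \left(11 + 12\right) \left(-16\right) = 23 \left(-16\right) = -368$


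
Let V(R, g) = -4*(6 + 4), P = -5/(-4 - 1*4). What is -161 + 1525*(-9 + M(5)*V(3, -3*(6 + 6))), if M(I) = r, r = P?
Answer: -52011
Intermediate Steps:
P = 5/8 (P = -5/(-4 - 4) = -5/(-8) = -5*(-⅛) = 5/8 ≈ 0.62500)
r = 5/8 ≈ 0.62500
M(I) = 5/8
V(R, g) = -40 (V(R, g) = -4*10 = -40)
-161 + 1525*(-9 + M(5)*V(3, -3*(6 + 6))) = -161 + 1525*(-9 + (5/8)*(-40)) = -161 + 1525*(-9 - 25) = -161 + 1525*(-34) = -161 - 51850 = -52011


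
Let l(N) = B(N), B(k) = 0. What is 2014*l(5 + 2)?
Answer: 0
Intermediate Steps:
l(N) = 0
2014*l(5 + 2) = 2014*0 = 0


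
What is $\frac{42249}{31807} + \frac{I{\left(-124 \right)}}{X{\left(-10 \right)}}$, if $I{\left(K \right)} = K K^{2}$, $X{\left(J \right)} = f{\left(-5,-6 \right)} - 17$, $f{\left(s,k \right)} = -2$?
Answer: $\frac{60644792299}{604333} \approx 1.0035 \cdot 10^{5}$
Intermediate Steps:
$X{\left(J \right)} = -19$ ($X{\left(J \right)} = -2 - 17 = -19$)
$I{\left(K \right)} = K^{3}$
$\frac{42249}{31807} + \frac{I{\left(-124 \right)}}{X{\left(-10 \right)}} = \frac{42249}{31807} + \frac{\left(-124\right)^{3}}{-19} = 42249 \cdot \frac{1}{31807} - - \frac{1906624}{19} = \frac{42249}{31807} + \frac{1906624}{19} = \frac{60644792299}{604333}$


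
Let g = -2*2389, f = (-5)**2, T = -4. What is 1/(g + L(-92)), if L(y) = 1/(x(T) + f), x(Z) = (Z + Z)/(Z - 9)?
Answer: -333/1591061 ≈ -0.00020929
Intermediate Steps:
f = 25
x(Z) = 2*Z/(-9 + Z) (x(Z) = (2*Z)/(-9 + Z) = 2*Z/(-9 + Z))
L(y) = 13/333 (L(y) = 1/(2*(-4)/(-9 - 4) + 25) = 1/(2*(-4)/(-13) + 25) = 1/(2*(-4)*(-1/13) + 25) = 1/(8/13 + 25) = 1/(333/13) = 13/333)
g = -4778
1/(g + L(-92)) = 1/(-4778 + 13/333) = 1/(-1591061/333) = -333/1591061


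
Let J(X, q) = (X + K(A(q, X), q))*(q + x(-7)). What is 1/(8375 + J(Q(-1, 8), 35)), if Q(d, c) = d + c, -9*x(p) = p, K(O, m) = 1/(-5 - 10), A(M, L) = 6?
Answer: 135/1164113 ≈ 0.00011597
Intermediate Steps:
K(O, m) = -1/15 (K(O, m) = 1/(-15) = -1/15)
x(p) = -p/9
Q(d, c) = c + d
J(X, q) = (-1/15 + X)*(7/9 + q) (J(X, q) = (X - 1/15)*(q - 1/9*(-7)) = (-1/15 + X)*(q + 7/9) = (-1/15 + X)*(7/9 + q))
1/(8375 + J(Q(-1, 8), 35)) = 1/(8375 + (-7/135 - 1/15*35 + 7*(8 - 1)/9 + (8 - 1)*35)) = 1/(8375 + (-7/135 - 7/3 + (7/9)*7 + 7*35)) = 1/(8375 + (-7/135 - 7/3 + 49/9 + 245)) = 1/(8375 + 33488/135) = 1/(1164113/135) = 135/1164113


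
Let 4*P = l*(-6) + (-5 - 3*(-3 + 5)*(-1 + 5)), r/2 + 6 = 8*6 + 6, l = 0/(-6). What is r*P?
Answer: -696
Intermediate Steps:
l = 0 (l = 0*(-⅙) = 0)
r = 96 (r = -12 + 2*(8*6 + 6) = -12 + 2*(48 + 6) = -12 + 2*54 = -12 + 108 = 96)
P = -29/4 (P = (0*(-6) + (-5 - 3*(-3 + 5)*(-1 + 5)))/4 = (0 + (-5 - 6*4))/4 = (0 + (-5 - 3*8))/4 = (0 + (-5 - 24))/4 = (0 - 29)/4 = (¼)*(-29) = -29/4 ≈ -7.2500)
r*P = 96*(-29/4) = -696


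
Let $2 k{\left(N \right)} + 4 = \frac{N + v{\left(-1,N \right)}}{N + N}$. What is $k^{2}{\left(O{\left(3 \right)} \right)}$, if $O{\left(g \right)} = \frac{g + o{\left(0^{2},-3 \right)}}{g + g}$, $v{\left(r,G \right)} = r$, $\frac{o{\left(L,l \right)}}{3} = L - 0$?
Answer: $\frac{81}{16} \approx 5.0625$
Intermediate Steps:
$o{\left(L,l \right)} = 3 L$ ($o{\left(L,l \right)} = 3 \left(L - 0\right) = 3 \left(L + 0\right) = 3 L$)
$O{\left(g \right)} = \frac{1}{2}$ ($O{\left(g \right)} = \frac{g + 3 \cdot 0^{2}}{g + g} = \frac{g + 3 \cdot 0}{2 g} = \left(g + 0\right) \frac{1}{2 g} = g \frac{1}{2 g} = \frac{1}{2}$)
$k{\left(N \right)} = -2 + \frac{-1 + N}{4 N}$ ($k{\left(N \right)} = -2 + \frac{\left(N - 1\right) \frac{1}{N + N}}{2} = -2 + \frac{\left(-1 + N\right) \frac{1}{2 N}}{2} = -2 + \frac{\frac{1}{2} \frac{1}{N} \left(-1 + N\right)}{2} = -2 + \frac{-1 + N}{4 N}$)
$k^{2}{\left(O{\left(3 \right)} \right)} = \left(\frac{\frac{1}{\frac{1}{2}} \left(-1 - \frac{7}{2}\right)}{4}\right)^{2} = \left(\frac{1}{4} \cdot 2 \left(-1 - \frac{7}{2}\right)\right)^{2} = \left(\frac{1}{4} \cdot 2 \left(- \frac{9}{2}\right)\right)^{2} = \left(- \frac{9}{4}\right)^{2} = \frac{81}{16}$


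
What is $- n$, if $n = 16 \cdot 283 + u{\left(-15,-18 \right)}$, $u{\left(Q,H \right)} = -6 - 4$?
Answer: $-4518$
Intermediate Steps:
$u{\left(Q,H \right)} = -10$
$n = 4518$ ($n = 16 \cdot 283 - 10 = 4528 - 10 = 4518$)
$- n = \left(-1\right) 4518 = -4518$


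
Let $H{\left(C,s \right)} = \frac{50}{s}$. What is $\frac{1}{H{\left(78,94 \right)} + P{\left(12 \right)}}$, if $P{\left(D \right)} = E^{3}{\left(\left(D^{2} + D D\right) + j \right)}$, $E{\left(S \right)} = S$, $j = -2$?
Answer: $\frac{47}{1099501857} \approx 4.2747 \cdot 10^{-8}$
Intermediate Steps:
$P{\left(D \right)} = \left(-2 + 2 D^{2}\right)^{3}$ ($P{\left(D \right)} = \left(\left(D^{2} + D D\right) - 2\right)^{3} = \left(\left(D^{2} + D^{2}\right) - 2\right)^{3} = \left(2 D^{2} - 2\right)^{3} = \left(-2 + 2 D^{2}\right)^{3}$)
$\frac{1}{H{\left(78,94 \right)} + P{\left(12 \right)}} = \frac{1}{\frac{50}{94} + 8 \left(-1 + 12^{2}\right)^{3}} = \frac{1}{50 \cdot \frac{1}{94} + 8 \left(-1 + 144\right)^{3}} = \frac{1}{\frac{25}{47} + 8 \cdot 143^{3}} = \frac{1}{\frac{25}{47} + 8 \cdot 2924207} = \frac{1}{\frac{25}{47} + 23393656} = \frac{1}{\frac{1099501857}{47}} = \frac{47}{1099501857}$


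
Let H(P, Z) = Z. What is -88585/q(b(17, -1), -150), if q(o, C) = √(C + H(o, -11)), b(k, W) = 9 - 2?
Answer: 12655*I*√161/23 ≈ 6981.5*I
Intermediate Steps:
b(k, W) = 7
q(o, C) = √(-11 + C) (q(o, C) = √(C - 11) = √(-11 + C))
-88585/q(b(17, -1), -150) = -88585/√(-11 - 150) = -88585*(-I*√161/161) = -(-12655)*I*√161/23 = 12655*I*√161/23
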